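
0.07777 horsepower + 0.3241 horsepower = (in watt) 299.7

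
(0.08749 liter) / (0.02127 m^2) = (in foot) 0.0135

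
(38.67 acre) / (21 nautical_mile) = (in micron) 4.024e+06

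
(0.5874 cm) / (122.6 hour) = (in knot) 2.587e-08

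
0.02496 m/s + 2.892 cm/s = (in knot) 0.1047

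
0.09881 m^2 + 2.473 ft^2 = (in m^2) 0.3286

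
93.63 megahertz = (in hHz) 9.363e+05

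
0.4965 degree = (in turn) 0.001379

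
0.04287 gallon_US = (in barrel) 0.001021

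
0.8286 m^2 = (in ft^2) 8.919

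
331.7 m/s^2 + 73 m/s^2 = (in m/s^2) 404.7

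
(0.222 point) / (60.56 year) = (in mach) 1.204e-16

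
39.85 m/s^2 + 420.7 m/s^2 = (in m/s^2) 460.6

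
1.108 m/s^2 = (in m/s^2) 1.108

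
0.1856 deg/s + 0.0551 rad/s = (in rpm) 0.5571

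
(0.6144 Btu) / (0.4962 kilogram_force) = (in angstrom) 1.332e+12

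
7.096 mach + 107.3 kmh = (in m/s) 2446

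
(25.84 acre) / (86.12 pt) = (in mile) 2139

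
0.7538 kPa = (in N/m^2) 753.8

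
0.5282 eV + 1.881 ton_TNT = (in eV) 4.912e+28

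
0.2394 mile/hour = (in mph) 0.2394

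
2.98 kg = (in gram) 2980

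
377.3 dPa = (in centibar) 0.03773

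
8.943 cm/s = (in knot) 0.1738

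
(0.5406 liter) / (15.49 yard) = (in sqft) 0.0004108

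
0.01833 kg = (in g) 18.33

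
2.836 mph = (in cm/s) 126.8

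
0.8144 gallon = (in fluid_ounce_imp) 108.5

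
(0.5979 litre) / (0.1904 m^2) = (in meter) 0.00314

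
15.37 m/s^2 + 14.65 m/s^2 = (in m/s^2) 30.02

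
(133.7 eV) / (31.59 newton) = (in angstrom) 6.781e-09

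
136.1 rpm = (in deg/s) 816.6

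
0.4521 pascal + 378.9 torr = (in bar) 0.5052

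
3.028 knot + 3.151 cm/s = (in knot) 3.089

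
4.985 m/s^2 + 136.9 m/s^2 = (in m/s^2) 141.9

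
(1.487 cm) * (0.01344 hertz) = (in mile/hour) 0.0004471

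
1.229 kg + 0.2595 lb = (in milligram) 1.347e+06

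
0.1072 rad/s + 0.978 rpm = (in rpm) 2.002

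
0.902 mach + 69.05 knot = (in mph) 766.5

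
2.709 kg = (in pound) 5.972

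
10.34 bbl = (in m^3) 1.644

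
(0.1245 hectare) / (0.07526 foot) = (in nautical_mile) 29.31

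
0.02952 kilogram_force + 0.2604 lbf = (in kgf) 0.1476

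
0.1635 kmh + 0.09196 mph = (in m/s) 0.08653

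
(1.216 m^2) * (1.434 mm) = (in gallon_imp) 0.3836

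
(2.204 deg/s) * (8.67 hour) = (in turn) 191.1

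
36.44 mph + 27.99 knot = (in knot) 59.66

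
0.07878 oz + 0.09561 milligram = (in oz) 0.07878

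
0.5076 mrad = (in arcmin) 1.745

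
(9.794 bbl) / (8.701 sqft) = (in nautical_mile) 0.00104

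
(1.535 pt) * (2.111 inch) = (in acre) 7.175e-09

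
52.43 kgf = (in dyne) 5.142e+07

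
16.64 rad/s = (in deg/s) 953.4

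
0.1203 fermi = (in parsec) 3.899e-33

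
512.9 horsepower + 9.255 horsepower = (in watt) 3.894e+05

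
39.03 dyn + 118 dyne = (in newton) 0.00157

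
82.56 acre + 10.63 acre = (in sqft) 4.059e+06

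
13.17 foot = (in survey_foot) 13.17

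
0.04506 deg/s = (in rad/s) 0.0007864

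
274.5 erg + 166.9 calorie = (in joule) 698.3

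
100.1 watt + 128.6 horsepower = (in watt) 9.6e+04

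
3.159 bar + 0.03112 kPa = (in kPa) 315.9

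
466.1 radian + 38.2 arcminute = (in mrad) 4.661e+05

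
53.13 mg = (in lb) 0.0001171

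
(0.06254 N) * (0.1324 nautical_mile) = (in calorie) 3.665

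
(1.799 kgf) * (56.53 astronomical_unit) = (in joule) 1.492e+14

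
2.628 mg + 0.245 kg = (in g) 245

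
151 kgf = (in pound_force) 332.9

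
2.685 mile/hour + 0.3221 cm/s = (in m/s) 1.204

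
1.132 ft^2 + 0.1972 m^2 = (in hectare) 3.024e-05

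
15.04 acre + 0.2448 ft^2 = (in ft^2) 6.551e+05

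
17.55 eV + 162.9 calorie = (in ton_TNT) 1.629e-07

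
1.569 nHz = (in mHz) 1.569e-06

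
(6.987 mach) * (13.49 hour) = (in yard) 1.264e+08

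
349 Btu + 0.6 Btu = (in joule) 3.688e+05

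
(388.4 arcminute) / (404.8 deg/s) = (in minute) 0.0002665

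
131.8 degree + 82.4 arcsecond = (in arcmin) 7909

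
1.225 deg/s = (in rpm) 0.2042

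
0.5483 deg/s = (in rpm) 0.09138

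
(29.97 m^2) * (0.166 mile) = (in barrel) 5.036e+04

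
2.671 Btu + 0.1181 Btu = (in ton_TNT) 7.033e-07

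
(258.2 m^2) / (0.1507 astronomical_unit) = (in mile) 7.117e-12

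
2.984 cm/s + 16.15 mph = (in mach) 0.02129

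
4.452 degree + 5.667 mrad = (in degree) 4.777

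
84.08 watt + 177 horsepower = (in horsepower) 177.1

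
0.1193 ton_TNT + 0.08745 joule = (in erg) 4.992e+15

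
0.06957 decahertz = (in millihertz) 695.7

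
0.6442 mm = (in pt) 1.826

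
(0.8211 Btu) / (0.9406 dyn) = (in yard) 1.007e+08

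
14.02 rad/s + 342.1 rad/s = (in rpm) 3401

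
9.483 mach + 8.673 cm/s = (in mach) 9.483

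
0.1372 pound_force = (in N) 0.6103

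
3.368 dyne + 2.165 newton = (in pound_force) 0.4867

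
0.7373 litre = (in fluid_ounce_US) 24.93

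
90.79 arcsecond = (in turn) 7.005e-05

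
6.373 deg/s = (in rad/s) 0.1112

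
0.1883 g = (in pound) 0.0004151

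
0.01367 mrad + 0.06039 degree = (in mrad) 1.068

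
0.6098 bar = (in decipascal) 6.098e+05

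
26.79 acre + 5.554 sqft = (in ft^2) 1.167e+06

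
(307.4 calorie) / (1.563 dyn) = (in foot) 2.7e+08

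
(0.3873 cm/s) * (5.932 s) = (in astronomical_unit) 1.536e-13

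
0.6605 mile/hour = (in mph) 0.6605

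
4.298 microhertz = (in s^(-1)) 4.298e-06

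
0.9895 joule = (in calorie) 0.2365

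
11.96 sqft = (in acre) 0.0002746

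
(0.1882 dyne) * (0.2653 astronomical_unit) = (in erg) 7.469e+11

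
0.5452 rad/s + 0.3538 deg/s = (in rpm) 5.265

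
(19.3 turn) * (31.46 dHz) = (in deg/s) 2.186e+04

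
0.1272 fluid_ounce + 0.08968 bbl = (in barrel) 0.0897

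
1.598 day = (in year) 0.004378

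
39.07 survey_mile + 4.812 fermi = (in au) 4.203e-07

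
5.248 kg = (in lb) 11.57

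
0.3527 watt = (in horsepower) 0.000473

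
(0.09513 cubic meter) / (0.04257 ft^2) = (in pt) 6.818e+04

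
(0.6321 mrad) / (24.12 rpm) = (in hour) 6.951e-08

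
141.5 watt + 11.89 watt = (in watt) 153.4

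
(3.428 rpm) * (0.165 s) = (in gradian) 3.771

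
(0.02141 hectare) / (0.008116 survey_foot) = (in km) 86.55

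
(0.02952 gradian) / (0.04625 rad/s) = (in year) 3.179e-10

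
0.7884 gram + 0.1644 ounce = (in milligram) 5449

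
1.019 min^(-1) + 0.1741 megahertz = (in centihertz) 1.741e+07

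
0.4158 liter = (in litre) 0.4158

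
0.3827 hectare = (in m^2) 3827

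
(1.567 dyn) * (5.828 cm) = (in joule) 9.132e-07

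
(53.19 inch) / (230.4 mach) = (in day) 1.993e-10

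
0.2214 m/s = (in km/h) 0.797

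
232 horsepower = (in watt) 1.73e+05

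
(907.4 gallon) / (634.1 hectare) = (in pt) 0.001536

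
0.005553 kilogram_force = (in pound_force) 0.01224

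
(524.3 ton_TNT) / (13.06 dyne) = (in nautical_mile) 9.07e+12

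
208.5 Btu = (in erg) 2.2e+12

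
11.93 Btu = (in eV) 7.856e+22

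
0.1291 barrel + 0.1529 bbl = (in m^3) 0.04483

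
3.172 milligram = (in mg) 3.172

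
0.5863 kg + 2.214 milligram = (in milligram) 5.863e+05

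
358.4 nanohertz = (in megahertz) 3.584e-13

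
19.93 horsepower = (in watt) 1.486e+04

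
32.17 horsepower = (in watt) 2.399e+04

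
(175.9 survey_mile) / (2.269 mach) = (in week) 0.0006058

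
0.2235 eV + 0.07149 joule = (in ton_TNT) 1.709e-11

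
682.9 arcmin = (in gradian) 12.65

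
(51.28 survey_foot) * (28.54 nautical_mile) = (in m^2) 8.261e+05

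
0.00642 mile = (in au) 6.907e-11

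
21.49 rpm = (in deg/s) 128.9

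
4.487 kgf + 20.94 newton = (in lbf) 14.6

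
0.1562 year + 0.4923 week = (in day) 60.46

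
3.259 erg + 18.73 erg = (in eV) 1.372e+13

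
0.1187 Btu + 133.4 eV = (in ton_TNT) 2.993e-08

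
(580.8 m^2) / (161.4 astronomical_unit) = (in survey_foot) 7.892e-11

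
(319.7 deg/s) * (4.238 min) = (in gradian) 9.033e+04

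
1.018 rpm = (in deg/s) 6.108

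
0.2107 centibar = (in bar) 0.002107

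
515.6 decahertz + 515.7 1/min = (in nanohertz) 5.165e+12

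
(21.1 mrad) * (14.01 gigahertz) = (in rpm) 2.823e+09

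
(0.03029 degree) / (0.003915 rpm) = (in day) 1.492e-05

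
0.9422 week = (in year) 0.01807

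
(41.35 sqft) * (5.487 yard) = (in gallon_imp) 4240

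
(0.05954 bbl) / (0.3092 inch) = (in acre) 0.0002978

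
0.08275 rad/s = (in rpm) 0.7902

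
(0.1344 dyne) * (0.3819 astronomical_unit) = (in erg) 7.678e+11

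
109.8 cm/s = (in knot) 2.134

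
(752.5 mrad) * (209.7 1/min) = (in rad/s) 2.63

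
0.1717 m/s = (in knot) 0.3338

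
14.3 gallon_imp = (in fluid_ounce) 2198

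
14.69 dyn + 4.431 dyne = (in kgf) 1.95e-05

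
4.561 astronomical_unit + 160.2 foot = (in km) 6.823e+08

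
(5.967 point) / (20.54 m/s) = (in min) 1.708e-06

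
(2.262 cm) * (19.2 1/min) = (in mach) 2.126e-05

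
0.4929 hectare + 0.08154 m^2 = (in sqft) 5.306e+04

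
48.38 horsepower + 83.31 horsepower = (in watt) 9.82e+04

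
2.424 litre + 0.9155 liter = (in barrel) 0.021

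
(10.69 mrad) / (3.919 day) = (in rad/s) 3.157e-08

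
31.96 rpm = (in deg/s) 191.8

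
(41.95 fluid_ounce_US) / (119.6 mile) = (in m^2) 6.445e-09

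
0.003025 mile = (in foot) 15.97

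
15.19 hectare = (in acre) 37.54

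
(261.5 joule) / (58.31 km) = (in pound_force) 0.001008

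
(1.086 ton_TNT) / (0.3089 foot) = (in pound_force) 1.085e+10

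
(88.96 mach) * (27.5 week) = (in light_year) 5.325e-05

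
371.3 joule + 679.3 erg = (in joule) 371.3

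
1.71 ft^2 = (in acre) 3.926e-05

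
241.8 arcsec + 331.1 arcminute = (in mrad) 97.49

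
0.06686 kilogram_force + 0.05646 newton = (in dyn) 7.121e+04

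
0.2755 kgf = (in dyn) 2.702e+05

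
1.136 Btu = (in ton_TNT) 2.865e-07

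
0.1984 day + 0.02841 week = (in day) 0.3973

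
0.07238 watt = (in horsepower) 9.706e-05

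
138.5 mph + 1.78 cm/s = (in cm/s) 6193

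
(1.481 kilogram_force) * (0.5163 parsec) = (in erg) 2.314e+24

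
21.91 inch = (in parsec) 1.804e-17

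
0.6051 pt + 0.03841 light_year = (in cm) 3.634e+16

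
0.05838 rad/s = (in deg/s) 3.345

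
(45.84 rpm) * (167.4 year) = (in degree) 1.452e+12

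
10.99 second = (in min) 0.1832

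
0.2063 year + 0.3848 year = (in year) 0.5911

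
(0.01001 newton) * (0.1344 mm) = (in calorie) 3.215e-07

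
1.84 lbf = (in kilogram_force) 0.8346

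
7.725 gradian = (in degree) 6.952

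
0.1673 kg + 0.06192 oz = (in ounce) 5.963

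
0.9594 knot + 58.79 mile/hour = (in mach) 0.07863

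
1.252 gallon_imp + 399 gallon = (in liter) 1516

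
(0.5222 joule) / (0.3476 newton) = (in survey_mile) 0.0009335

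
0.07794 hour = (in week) 0.0004639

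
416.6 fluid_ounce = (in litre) 12.32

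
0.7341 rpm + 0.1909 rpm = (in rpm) 0.925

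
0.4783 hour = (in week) 0.002847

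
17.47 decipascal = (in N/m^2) 1.747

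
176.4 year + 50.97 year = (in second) 7.17e+09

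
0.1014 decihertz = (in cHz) 1.014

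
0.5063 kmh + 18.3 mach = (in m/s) 6231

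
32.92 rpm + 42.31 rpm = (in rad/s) 7.878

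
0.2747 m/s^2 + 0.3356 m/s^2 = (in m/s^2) 0.6103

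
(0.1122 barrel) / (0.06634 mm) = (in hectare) 0.02689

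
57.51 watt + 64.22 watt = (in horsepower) 0.1632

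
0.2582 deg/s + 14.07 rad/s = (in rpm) 134.4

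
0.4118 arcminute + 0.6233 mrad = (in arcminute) 2.555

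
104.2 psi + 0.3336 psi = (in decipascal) 7.207e+06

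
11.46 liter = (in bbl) 0.07208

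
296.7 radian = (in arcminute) 1.02e+06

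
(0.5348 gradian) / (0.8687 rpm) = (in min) 0.001539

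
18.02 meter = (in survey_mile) 0.0112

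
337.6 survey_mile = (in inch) 2.139e+07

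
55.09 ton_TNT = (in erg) 2.305e+18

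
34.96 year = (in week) 1823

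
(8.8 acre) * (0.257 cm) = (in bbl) 575.7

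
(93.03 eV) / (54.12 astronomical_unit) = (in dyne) 1.841e-25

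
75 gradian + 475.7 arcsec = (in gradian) 75.15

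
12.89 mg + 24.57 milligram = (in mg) 37.46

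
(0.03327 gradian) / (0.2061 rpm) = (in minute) 0.0004036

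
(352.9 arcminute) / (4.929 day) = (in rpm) 2.302e-06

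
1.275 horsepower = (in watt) 950.8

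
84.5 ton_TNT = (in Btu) 3.351e+08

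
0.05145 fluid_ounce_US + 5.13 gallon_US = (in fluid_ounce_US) 656.7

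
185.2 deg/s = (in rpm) 30.87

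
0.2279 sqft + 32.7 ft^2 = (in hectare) 0.0003059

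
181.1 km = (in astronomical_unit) 1.211e-06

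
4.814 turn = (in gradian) 1926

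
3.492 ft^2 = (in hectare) 3.244e-05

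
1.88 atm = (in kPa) 190.5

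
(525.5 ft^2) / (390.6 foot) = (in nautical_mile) 0.0002214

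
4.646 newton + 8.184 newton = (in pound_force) 2.884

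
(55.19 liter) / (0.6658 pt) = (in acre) 0.05806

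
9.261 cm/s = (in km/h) 0.3334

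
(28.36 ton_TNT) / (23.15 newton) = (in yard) 5.605e+09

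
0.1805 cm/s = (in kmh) 0.006498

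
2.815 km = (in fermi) 2.815e+18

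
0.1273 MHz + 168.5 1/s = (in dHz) 1.275e+06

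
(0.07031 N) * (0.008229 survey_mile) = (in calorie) 0.2225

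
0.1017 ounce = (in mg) 2883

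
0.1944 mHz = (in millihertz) 0.1944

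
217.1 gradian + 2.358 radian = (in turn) 0.918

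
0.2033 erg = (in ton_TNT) 4.859e-18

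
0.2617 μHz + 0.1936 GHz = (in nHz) 1.936e+17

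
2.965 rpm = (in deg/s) 17.79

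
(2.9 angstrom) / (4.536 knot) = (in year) 3.941e-18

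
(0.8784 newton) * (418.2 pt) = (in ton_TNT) 3.097e-11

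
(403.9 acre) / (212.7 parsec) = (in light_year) 2.632e-29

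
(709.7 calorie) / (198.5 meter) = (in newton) 14.96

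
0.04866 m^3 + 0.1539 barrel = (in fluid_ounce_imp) 2574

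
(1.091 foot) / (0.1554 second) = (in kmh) 7.704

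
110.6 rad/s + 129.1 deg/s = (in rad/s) 112.9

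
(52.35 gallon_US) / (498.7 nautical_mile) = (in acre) 5.302e-11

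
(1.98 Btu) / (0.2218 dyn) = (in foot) 3.09e+09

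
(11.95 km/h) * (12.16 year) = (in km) 1.273e+06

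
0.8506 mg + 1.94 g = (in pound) 0.004279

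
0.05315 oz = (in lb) 0.003322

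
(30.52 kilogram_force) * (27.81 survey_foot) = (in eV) 1.583e+22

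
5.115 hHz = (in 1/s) 511.5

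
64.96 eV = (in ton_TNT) 2.488e-27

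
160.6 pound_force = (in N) 714.4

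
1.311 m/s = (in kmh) 4.72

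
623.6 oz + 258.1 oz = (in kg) 25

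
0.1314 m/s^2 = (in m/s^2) 0.1314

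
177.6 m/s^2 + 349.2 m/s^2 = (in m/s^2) 526.8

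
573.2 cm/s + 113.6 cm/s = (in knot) 13.35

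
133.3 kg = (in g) 1.333e+05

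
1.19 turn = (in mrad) 7477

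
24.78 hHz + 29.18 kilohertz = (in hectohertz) 316.6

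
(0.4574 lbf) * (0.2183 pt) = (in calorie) 3.745e-05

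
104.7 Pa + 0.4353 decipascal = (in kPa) 0.1047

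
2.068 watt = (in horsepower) 0.002773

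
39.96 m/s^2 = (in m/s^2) 39.96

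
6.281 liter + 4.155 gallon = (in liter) 22.01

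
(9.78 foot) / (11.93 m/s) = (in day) 2.892e-06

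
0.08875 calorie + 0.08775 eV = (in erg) 3.713e+06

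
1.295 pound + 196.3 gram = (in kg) 0.7837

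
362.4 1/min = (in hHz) 0.0604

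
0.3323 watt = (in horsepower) 0.0004456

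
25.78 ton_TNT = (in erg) 1.079e+18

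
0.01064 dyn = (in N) 1.064e-07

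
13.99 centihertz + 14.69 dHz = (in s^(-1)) 1.609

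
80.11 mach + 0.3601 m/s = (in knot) 5.302e+04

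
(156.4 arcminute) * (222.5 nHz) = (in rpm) 9.666e-08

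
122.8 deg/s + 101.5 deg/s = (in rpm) 37.38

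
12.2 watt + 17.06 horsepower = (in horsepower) 17.08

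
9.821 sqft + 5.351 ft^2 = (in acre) 0.0003483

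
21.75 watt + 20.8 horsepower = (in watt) 1.553e+04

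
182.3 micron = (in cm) 0.01823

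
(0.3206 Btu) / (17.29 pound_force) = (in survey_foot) 14.43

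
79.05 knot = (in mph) 90.97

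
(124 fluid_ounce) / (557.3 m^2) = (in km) 6.58e-09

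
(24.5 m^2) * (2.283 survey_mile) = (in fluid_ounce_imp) 3.168e+09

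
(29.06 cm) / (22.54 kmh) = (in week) 7.674e-08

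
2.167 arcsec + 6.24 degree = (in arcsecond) 2.247e+04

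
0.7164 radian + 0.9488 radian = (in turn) 0.265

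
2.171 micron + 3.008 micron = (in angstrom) 5.179e+04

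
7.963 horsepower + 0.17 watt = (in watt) 5938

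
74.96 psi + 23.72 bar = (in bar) 28.89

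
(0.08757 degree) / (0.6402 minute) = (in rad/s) 3.979e-05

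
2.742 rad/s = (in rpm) 26.18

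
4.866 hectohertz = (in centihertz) 4.866e+04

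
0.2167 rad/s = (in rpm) 2.069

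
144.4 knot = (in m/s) 74.29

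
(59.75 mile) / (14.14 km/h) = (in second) 2.448e+04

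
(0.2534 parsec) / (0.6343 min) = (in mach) 6.034e+11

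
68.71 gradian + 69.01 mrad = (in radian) 1.148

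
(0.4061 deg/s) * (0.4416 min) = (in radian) 0.1878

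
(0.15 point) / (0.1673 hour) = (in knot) 1.708e-07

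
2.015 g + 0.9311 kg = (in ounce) 32.91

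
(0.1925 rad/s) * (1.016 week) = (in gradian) 7.53e+06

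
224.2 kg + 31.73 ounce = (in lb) 496.3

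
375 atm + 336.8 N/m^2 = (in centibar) 3.8e+04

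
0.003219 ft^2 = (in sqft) 0.003219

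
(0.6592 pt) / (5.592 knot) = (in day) 9.356e-10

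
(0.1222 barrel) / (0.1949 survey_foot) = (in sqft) 3.52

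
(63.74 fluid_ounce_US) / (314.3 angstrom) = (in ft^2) 6.456e+05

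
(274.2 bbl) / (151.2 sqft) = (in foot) 10.18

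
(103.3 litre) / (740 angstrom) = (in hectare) 139.6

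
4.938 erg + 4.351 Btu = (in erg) 4.591e+10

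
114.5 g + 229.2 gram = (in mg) 3.437e+05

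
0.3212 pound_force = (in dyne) 1.429e+05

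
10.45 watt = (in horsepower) 0.01401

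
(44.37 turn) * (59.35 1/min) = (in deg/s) 1.58e+04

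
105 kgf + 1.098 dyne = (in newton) 1030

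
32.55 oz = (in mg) 9.228e+05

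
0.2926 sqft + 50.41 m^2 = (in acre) 0.01246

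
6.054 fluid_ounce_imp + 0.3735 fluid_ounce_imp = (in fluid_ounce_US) 6.175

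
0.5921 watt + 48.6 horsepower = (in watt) 3.624e+04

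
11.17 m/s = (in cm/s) 1117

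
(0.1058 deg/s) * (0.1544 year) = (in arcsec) 1.855e+09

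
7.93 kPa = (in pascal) 7930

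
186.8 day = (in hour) 4483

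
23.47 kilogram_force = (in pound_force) 51.74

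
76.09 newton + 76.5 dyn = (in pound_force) 17.11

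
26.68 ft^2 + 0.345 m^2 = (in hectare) 0.0002824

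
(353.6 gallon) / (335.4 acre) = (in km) 9.862e-10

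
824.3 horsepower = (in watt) 6.147e+05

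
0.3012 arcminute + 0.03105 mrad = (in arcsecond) 24.48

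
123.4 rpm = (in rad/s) 12.92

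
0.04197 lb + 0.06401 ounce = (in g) 20.85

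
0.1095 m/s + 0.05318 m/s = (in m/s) 0.1627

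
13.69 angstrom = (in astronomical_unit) 9.151e-21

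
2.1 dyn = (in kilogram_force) 2.141e-06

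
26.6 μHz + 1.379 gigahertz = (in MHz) 1379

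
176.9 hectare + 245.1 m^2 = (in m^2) 1.769e+06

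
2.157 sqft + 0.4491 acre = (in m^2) 1818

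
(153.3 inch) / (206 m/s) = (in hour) 5.251e-06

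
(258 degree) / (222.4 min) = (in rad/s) 0.0003375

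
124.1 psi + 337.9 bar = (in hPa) 3.465e+05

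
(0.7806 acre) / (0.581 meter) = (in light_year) 5.747e-13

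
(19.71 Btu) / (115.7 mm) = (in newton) 1.797e+05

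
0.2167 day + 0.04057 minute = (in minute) 312.1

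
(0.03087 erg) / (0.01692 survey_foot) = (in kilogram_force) 6.104e-08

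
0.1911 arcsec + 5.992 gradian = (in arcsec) 1.941e+04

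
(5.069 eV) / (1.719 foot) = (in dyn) 1.55e-13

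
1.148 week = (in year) 0.02202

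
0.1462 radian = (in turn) 0.02327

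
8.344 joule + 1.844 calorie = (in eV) 1.002e+20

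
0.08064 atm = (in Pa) 8171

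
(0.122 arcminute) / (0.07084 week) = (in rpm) 7.91e-09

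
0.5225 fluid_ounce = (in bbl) 9.719e-05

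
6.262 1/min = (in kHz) 0.0001044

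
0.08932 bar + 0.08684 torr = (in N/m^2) 8944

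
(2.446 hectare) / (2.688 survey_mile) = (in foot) 18.55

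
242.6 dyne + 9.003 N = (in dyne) 9.005e+05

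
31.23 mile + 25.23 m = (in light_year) 5.315e-12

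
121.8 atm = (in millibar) 1.234e+05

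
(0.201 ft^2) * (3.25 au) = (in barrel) 5.71e+10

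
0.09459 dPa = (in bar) 9.459e-08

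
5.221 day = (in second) 4.511e+05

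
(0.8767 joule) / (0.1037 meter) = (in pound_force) 1.901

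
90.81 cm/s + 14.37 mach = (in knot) 9513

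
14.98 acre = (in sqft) 6.525e+05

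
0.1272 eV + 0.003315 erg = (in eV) 2.069e+09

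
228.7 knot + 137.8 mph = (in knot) 348.4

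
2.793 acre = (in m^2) 1.13e+04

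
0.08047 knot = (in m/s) 0.0414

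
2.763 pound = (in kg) 1.253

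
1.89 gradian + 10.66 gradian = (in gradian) 12.55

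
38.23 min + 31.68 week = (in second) 1.916e+07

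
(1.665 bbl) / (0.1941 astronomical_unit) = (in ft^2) 9.813e-11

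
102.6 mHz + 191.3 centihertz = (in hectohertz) 0.02016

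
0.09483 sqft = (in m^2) 0.00881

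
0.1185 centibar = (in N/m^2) 118.5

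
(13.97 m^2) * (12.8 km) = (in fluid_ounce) 6.046e+09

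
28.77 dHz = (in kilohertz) 0.002877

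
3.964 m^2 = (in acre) 0.0009795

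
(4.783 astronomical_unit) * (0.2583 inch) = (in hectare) 4.694e+05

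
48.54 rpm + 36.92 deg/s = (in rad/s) 5.727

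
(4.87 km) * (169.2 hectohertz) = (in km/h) 2.966e+08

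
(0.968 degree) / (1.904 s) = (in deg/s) 0.5084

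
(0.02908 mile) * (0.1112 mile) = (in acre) 2.07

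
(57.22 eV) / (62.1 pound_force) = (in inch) 1.307e-18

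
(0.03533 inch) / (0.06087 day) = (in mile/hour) 3.817e-07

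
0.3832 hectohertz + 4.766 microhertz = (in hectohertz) 0.3832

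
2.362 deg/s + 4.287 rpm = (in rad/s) 0.4902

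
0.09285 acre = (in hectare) 0.03758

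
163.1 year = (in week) 8504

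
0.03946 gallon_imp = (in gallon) 0.04739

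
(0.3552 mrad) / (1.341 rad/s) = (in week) 4.38e-10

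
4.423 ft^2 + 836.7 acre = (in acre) 836.7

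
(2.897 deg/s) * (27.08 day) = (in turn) 1.883e+04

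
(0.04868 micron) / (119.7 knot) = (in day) 9.15e-15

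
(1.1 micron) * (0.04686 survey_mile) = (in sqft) 0.0008929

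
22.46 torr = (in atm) 0.02955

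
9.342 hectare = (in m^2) 9.342e+04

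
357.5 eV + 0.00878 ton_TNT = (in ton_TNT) 0.00878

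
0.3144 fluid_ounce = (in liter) 0.009298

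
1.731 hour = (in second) 6232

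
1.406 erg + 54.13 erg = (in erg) 55.54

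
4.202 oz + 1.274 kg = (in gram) 1393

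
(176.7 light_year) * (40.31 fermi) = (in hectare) 6.739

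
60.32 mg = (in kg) 6.032e-05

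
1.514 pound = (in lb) 1.514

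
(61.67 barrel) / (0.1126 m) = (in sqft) 937.3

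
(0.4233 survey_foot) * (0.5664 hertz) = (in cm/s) 7.308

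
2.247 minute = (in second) 134.8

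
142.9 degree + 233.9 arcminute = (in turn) 0.4078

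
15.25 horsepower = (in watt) 1.137e+04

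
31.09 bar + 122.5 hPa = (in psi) 452.7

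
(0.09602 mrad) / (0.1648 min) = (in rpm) 9.273e-05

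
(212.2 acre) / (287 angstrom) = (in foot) 9.817e+13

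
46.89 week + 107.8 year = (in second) 3.428e+09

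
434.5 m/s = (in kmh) 1564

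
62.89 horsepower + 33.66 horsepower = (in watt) 7.2e+04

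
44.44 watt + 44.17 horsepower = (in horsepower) 44.23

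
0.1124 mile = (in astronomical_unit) 1.209e-09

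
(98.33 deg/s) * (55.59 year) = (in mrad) 3.009e+12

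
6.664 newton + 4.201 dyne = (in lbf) 1.498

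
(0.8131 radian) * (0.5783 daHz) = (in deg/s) 269.4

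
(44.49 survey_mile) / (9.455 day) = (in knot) 0.1704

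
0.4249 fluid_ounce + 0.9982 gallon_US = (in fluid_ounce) 128.2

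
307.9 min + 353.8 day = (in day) 354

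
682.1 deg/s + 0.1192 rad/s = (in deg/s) 688.9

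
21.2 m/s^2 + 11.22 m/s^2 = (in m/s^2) 32.42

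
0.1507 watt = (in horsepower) 0.0002021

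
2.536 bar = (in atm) 2.503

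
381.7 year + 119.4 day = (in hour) 3.347e+06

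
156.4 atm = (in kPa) 1.585e+04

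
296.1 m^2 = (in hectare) 0.02961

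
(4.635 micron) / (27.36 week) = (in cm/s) 2.801e-11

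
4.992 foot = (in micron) 1.522e+06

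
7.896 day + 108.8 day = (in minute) 1.68e+05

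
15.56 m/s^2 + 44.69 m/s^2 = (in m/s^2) 60.25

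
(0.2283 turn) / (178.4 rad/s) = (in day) 9.306e-08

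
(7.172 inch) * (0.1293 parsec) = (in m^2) 7.268e+14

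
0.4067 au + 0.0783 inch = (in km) 6.084e+07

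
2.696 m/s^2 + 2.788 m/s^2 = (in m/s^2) 5.484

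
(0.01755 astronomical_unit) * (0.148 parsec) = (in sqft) 1.291e+26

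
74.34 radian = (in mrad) 7.434e+04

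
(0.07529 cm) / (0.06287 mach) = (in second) 3.517e-05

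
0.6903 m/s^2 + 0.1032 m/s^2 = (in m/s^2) 0.7935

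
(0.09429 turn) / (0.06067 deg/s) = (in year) 1.774e-05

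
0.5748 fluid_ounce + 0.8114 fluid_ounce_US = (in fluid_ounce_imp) 1.443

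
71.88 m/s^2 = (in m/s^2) 71.88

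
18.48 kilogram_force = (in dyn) 1.812e+07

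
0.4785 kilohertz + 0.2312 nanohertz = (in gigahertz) 4.785e-07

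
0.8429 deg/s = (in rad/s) 0.01471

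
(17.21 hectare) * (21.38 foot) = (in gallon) 2.963e+08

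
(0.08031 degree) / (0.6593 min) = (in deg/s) 0.00203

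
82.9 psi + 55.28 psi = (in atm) 9.403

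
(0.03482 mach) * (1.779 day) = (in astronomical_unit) 1.218e-05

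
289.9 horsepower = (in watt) 2.162e+05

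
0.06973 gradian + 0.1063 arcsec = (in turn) 0.0001744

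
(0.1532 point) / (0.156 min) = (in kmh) 2.079e-05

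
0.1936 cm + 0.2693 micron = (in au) 1.294e-14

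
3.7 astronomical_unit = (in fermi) 5.535e+26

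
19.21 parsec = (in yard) 6.482e+17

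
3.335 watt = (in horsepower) 0.004472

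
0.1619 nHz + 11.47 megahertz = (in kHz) 1.147e+04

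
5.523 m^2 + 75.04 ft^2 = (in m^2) 12.49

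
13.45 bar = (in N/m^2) 1.345e+06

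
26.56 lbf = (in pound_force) 26.56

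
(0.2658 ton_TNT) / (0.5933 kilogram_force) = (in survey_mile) 1.188e+05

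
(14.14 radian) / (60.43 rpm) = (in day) 2.586e-05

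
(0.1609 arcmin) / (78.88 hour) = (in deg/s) 9.444e-09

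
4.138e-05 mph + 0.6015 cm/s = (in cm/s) 0.6033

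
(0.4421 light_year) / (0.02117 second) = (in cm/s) 1.976e+19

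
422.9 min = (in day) 0.2937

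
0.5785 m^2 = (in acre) 0.000143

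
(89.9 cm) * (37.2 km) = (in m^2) 3.344e+04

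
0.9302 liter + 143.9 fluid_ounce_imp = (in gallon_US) 1.326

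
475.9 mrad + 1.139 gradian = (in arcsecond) 1.019e+05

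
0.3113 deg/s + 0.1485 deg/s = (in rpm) 0.07663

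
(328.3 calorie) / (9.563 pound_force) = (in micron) 3.229e+07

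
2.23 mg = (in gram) 0.00223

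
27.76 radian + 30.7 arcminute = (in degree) 1591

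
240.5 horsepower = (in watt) 1.793e+05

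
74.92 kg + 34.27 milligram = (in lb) 165.2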